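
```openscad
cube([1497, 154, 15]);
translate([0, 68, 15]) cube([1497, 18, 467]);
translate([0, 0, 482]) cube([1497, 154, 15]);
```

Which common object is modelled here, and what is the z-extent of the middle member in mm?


An I-beam. The web height is 467 mm.

Two wide flanges with a thin centred web — an I-beam. Overall 497 mm minus two 15 mm flanges gives a web of 497 − 2·15 = 467 mm.


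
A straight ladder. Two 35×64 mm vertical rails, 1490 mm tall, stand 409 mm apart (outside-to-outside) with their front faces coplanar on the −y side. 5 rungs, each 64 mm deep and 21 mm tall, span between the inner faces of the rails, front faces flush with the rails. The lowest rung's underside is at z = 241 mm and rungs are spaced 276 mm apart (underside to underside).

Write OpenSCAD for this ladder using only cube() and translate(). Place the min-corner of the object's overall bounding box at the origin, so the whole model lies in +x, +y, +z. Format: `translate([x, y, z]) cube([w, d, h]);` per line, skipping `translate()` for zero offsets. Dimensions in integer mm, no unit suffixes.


// rung span = 409 - 2*35 = 339
// rung[k] z = 241 + k*276
cube([35, 64, 1490]);
translate([374, 0, 0]) cube([35, 64, 1490]);
translate([35, 0, 241]) cube([339, 64, 21]);
translate([35, 0, 517]) cube([339, 64, 21]);
translate([35, 0, 793]) cube([339, 64, 21]);
translate([35, 0, 1069]) cube([339, 64, 21]);
translate([35, 0, 1345]) cube([339, 64, 21]);


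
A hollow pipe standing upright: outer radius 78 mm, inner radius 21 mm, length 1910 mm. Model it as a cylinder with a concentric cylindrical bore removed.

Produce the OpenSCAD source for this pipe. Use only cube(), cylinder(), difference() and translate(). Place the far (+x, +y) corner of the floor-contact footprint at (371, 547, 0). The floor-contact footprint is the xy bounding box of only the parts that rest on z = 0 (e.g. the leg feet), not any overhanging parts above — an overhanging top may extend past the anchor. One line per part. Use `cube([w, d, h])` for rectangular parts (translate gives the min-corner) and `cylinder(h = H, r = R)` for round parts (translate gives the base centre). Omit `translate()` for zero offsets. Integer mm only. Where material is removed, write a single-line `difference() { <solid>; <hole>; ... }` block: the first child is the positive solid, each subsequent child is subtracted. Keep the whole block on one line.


difference() { translate([293, 469, 0]) cylinder(h = 1910, r = 78); translate([293, 469, 0]) cylinder(h = 1910, r = 21); }


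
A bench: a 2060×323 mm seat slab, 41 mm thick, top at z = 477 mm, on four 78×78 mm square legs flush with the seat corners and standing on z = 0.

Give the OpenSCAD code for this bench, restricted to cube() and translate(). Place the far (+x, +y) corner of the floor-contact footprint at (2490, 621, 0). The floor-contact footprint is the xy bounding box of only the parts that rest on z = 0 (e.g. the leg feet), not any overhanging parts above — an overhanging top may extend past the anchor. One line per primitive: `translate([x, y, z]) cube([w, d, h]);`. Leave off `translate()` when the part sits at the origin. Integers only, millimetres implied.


// leg_h = 477 − 41 = 436
translate([430, 298, 436]) cube([2060, 323, 41]);
translate([430, 298, 0]) cube([78, 78, 436]);
translate([430, 543, 0]) cube([78, 78, 436]);
translate([2412, 298, 0]) cube([78, 78, 436]);
translate([2412, 543, 0]) cube([78, 78, 436]);


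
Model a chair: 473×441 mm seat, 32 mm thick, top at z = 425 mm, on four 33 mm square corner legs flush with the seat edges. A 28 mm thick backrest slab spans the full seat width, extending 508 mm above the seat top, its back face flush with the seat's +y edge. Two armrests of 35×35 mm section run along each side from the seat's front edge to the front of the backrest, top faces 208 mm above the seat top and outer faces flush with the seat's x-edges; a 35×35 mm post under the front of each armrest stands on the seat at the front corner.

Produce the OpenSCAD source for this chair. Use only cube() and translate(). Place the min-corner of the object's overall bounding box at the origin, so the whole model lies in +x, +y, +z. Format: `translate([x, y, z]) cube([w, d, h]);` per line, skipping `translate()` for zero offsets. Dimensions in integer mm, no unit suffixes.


translate([0, 0, 393]) cube([473, 441, 32]);
cube([33, 33, 393]);
translate([440, 0, 0]) cube([33, 33, 393]);
translate([0, 408, 0]) cube([33, 33, 393]);
translate([440, 408, 0]) cube([33, 33, 393]);
translate([0, 413, 425]) cube([473, 28, 508]);
translate([0, 0, 598]) cube([35, 413, 35]);
translate([438, 0, 598]) cube([35, 413, 35]);
translate([0, 0, 425]) cube([35, 35, 173]);
translate([438, 0, 425]) cube([35, 35, 173]);


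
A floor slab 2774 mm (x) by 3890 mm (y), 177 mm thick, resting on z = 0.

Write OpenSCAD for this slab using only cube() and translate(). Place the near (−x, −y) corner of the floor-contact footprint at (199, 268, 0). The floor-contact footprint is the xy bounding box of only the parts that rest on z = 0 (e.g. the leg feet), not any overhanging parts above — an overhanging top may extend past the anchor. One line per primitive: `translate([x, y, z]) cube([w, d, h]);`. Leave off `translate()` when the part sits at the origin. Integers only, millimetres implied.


translate([199, 268, 0]) cube([2774, 3890, 177]);


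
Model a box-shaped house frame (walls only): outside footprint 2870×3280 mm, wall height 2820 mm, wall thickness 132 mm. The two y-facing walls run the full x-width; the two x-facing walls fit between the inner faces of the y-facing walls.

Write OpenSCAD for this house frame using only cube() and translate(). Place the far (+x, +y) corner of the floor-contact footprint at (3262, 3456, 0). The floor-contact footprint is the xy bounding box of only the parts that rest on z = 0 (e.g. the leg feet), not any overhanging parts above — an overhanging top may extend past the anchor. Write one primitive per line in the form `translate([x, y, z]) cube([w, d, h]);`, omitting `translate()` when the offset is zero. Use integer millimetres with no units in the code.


translate([392, 176, 0]) cube([2870, 132, 2820]);
translate([392, 3324, 0]) cube([2870, 132, 2820]);
translate([392, 308, 0]) cube([132, 3016, 2820]);
translate([3130, 308, 0]) cube([132, 3016, 2820]);


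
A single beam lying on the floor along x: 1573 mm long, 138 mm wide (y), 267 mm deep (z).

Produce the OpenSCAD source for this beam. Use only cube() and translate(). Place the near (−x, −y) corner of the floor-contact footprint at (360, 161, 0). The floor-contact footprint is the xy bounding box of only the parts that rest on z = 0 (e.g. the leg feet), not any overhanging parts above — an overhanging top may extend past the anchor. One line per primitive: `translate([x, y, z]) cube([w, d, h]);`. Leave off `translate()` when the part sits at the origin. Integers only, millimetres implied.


translate([360, 161, 0]) cube([1573, 138, 267]);


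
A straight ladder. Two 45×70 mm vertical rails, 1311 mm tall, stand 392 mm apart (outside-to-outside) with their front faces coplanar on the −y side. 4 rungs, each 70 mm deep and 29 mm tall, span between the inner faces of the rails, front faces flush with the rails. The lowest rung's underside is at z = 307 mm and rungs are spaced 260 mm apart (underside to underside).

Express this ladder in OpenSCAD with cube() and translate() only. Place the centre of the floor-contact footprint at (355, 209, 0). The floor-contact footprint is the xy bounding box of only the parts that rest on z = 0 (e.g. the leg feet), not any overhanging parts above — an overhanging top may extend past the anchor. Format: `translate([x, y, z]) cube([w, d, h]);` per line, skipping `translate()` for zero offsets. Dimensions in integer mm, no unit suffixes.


translate([159, 174, 0]) cube([45, 70, 1311]);
translate([506, 174, 0]) cube([45, 70, 1311]);
translate([204, 174, 307]) cube([302, 70, 29]);
translate([204, 174, 567]) cube([302, 70, 29]);
translate([204, 174, 827]) cube([302, 70, 29]);
translate([204, 174, 1087]) cube([302, 70, 29]);


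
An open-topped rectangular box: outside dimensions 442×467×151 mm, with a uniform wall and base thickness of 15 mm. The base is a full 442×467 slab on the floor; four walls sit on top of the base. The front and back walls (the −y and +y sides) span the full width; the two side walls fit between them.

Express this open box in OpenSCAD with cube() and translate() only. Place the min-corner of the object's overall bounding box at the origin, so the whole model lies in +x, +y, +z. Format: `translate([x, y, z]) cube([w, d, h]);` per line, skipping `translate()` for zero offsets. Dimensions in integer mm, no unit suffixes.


cube([442, 467, 15]);
translate([0, 0, 15]) cube([442, 15, 136]);
translate([0, 452, 15]) cube([442, 15, 136]);
translate([0, 15, 15]) cube([15, 437, 136]);
translate([427, 15, 15]) cube([15, 437, 136]);


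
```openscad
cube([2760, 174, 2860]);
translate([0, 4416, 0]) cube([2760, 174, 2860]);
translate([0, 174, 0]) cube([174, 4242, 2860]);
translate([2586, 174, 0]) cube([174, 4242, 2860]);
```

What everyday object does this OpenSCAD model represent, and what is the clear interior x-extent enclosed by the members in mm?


A house (or room) frame. The interior width is 2412 mm.

Four 2860 mm walls enclosing a rectangle with no floor or roof — a room or house frame. Outside width is 2760 mm and wall thickness is 174 mm, so the interior width is 2760 − 2 × 174 = 2412 mm.


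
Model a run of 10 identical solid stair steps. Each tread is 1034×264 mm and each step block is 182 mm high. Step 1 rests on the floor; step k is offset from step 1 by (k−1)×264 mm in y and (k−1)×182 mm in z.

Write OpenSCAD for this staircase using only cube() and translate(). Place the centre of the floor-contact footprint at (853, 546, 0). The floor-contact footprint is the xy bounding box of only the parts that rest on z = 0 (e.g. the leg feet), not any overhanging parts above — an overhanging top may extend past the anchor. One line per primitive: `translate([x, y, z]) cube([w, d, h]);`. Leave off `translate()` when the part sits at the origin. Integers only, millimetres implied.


translate([336, 414, 0]) cube([1034, 264, 182]);
translate([336, 678, 182]) cube([1034, 264, 182]);
translate([336, 942, 364]) cube([1034, 264, 182]);
translate([336, 1206, 546]) cube([1034, 264, 182]);
translate([336, 1470, 728]) cube([1034, 264, 182]);
translate([336, 1734, 910]) cube([1034, 264, 182]);
translate([336, 1998, 1092]) cube([1034, 264, 182]);
translate([336, 2262, 1274]) cube([1034, 264, 182]);
translate([336, 2526, 1456]) cube([1034, 264, 182]);
translate([336, 2790, 1638]) cube([1034, 264, 182]);


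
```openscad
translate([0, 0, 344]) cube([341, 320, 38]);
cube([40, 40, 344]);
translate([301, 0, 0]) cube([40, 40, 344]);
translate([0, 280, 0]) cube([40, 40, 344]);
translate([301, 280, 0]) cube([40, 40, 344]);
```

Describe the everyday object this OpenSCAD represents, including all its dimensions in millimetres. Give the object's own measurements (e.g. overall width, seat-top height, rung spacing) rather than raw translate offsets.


A four-legged stool. The seat is a 341×320×38 mm slab whose top surface is at z = 382 mm; four square legs, each 40×40 mm in cross-section, run from the floor (z = 0) to the underside of the seat, each flush with a corner of the seat.


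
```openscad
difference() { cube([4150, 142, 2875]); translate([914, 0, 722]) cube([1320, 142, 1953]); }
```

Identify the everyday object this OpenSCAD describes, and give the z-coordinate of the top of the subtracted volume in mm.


A wall with a window opening. The window head height is 2675 mm.

A wall with a rectangular opening subtracted — a window. Sill at z = 722, opening 1953 mm tall, so the head is at 722 + 1953 = 2675 mm.


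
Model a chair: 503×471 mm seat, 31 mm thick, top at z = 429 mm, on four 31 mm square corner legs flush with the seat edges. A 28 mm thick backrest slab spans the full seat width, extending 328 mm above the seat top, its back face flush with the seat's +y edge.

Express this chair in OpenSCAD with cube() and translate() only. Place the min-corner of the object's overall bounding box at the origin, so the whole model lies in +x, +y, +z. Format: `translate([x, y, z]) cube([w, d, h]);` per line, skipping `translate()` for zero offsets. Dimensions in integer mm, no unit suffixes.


// leg_h = 429 - 31 = 398
translate([0, 0, 398]) cube([503, 471, 31]);
cube([31, 31, 398]);
translate([472, 0, 0]) cube([31, 31, 398]);
translate([0, 440, 0]) cube([31, 31, 398]);
translate([472, 440, 0]) cube([31, 31, 398]);
translate([0, 443, 429]) cube([503, 28, 328]);


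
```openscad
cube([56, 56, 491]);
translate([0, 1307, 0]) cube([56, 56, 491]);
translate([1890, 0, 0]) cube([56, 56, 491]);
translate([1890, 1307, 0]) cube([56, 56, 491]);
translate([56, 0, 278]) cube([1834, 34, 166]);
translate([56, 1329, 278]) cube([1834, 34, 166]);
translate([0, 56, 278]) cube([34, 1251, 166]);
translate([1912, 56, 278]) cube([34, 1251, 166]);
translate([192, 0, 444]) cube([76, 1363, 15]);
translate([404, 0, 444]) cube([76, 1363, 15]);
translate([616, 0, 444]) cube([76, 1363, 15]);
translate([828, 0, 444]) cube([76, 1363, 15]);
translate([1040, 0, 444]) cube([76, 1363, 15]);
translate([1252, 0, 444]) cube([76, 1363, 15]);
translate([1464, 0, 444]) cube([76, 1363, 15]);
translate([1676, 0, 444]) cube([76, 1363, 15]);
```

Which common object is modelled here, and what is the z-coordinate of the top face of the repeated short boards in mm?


A bed frame. The slat-top height is 459 mm.

Four posts, four rails, and a row of slats — a bed frame. Slats sit on the rails at z = 278 + 166 = 444; with slat thickness 15, the top is 459 mm.


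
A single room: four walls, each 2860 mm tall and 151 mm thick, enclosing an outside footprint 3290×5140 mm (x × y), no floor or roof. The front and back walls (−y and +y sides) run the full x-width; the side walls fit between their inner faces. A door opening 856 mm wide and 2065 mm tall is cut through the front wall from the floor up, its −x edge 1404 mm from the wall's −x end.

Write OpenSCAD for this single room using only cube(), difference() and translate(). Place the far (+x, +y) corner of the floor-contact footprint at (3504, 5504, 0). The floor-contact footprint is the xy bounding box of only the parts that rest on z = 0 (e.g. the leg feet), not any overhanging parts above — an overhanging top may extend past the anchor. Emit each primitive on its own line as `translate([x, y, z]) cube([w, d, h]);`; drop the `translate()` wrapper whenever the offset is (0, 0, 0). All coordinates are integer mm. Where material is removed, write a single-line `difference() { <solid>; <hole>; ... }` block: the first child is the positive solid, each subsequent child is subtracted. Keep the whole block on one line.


difference() { translate([214, 364, 0]) cube([3290, 151, 2860]); translate([1618, 364, 0]) cube([856, 151, 2065]); }
translate([214, 5353, 0]) cube([3290, 151, 2860]);
translate([214, 515, 0]) cube([151, 4838, 2860]);
translate([3353, 515, 0]) cube([151, 4838, 2860]);


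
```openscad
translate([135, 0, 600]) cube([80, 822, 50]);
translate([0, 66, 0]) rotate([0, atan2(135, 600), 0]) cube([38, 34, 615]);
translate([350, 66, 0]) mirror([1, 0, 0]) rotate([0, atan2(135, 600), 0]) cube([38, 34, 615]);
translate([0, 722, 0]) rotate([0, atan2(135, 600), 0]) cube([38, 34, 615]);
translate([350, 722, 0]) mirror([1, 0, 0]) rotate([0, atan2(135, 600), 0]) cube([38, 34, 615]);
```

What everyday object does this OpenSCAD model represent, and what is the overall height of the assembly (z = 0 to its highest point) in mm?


A sawhorse. The overall height is 650 mm.

A beam across two mirrored pairs of raked legs — a sawhorse. The beam's underside is at z = 600 (matching the legs' vertical rise in atan2(135, 600)) and the beam is 50 mm tall, so its top is at 600 + 50 = 650 mm. The raked legs top out at the beam's underside, so that is the highest point.


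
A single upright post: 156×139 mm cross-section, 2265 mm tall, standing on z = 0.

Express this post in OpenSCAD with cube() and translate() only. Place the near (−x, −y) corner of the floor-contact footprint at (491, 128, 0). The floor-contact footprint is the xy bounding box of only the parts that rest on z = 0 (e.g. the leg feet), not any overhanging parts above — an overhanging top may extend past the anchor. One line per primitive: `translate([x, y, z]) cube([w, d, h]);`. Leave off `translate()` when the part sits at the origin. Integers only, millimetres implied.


translate([491, 128, 0]) cube([156, 139, 2265]);


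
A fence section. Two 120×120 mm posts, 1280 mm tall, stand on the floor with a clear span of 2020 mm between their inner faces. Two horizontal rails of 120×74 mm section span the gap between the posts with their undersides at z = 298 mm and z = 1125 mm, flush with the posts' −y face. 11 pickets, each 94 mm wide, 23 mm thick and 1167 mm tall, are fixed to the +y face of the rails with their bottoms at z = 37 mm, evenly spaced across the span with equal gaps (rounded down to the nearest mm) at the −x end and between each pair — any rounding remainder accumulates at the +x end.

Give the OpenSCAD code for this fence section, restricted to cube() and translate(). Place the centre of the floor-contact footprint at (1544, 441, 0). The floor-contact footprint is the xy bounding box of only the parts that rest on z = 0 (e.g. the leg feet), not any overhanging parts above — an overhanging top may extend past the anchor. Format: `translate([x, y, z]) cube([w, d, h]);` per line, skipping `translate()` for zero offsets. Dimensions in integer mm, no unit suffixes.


translate([414, 381, 0]) cube([120, 120, 1280]);
translate([2554, 381, 0]) cube([120, 120, 1280]);
translate([534, 381, 298]) cube([2020, 120, 74]);
translate([534, 381, 1125]) cube([2020, 120, 74]);
translate([616, 501, 37]) cube([94, 23, 1167]);
translate([792, 501, 37]) cube([94, 23, 1167]);
translate([968, 501, 37]) cube([94, 23, 1167]);
translate([1144, 501, 37]) cube([94, 23, 1167]);
translate([1320, 501, 37]) cube([94, 23, 1167]);
translate([1496, 501, 37]) cube([94, 23, 1167]);
translate([1672, 501, 37]) cube([94, 23, 1167]);
translate([1848, 501, 37]) cube([94, 23, 1167]);
translate([2024, 501, 37]) cube([94, 23, 1167]);
translate([2200, 501, 37]) cube([94, 23, 1167]);
translate([2376, 501, 37]) cube([94, 23, 1167]);


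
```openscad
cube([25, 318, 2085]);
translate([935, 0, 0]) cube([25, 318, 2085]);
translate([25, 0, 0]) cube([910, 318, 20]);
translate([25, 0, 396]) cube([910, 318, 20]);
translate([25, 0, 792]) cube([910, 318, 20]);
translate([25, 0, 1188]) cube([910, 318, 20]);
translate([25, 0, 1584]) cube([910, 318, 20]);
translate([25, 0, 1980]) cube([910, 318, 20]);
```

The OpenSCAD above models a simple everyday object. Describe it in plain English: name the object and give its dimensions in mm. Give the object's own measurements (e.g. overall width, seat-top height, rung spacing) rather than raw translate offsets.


An open bookshelf. Two side panels, each 25 mm thick, 318 mm deep and 2085 mm tall, stand 960 mm apart (outside-to-outside). Between them sit 6 shelves, each 20 mm thick and 318 mm deep, spanning the full gap between the sides. The bottom shelf rests on the floor (its underside at z = 0) and the clear gap between one shelf's top and the next shelf's underside is 376 mm.


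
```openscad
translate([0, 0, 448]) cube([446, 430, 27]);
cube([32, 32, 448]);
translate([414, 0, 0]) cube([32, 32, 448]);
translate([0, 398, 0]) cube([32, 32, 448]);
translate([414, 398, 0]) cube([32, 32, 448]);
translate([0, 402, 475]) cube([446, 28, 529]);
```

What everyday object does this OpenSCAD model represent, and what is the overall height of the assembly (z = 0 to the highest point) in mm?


A chair. The overall height is 1004 mm.

A slab on four corner posts with a tall panel at the back — a chair. The seat slab sits at z = 448 with thickness 27, and the 529 mm backrest starts at the seat top, so the overall height is 448 + 27 + 529 = 1004 mm.


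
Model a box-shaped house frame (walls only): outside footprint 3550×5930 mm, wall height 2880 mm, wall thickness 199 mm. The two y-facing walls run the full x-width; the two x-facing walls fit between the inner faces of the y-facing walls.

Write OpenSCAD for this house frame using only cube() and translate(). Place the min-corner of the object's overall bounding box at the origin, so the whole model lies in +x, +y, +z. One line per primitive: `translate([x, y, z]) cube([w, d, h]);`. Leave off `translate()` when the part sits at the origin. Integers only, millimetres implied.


cube([3550, 199, 2880]);
translate([0, 5731, 0]) cube([3550, 199, 2880]);
translate([0, 199, 0]) cube([199, 5532, 2880]);
translate([3351, 199, 0]) cube([199, 5532, 2880]);


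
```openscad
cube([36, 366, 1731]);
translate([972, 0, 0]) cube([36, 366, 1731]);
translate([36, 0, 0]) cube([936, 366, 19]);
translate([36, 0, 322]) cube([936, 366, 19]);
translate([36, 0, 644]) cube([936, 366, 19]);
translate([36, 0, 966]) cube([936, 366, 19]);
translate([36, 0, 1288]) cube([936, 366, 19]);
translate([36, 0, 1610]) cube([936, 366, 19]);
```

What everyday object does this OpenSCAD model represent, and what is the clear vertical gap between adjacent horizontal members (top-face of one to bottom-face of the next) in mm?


A bookshelf. The clear shelf gap is 303 mm.

Two tall side panels with 6 horizontal boards between them — a bookshelf. The first two shelf undersides are at z = 0 and z = 322; with shelf thickness 19, the clear gap is 322 − 0 − 19 = 303 mm.


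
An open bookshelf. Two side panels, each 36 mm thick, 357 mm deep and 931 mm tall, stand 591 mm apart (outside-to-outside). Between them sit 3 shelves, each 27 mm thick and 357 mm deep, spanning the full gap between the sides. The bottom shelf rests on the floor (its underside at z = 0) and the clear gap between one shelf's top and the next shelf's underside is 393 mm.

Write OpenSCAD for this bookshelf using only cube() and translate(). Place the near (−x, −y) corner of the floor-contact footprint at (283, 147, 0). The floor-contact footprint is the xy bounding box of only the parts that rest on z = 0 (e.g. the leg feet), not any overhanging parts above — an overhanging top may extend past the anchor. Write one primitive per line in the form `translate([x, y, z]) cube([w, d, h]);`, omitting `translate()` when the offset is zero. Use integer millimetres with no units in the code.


translate([283, 147, 0]) cube([36, 357, 931]);
translate([838, 147, 0]) cube([36, 357, 931]);
translate([319, 147, 0]) cube([519, 357, 27]);
translate([319, 147, 420]) cube([519, 357, 27]);
translate([319, 147, 840]) cube([519, 357, 27]);


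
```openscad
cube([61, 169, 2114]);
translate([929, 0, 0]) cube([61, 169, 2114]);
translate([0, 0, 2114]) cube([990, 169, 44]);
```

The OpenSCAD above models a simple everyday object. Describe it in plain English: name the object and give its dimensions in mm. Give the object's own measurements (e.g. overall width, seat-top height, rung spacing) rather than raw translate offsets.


A door frame. The clear opening is 868 mm wide and 2114 mm high. Two 61 mm wide jambs, 169 mm deep, stand either side of the opening from the floor to the top of the opening. A 44 mm thick head sits across the top of both jambs, spanning the full outside width of the frame.


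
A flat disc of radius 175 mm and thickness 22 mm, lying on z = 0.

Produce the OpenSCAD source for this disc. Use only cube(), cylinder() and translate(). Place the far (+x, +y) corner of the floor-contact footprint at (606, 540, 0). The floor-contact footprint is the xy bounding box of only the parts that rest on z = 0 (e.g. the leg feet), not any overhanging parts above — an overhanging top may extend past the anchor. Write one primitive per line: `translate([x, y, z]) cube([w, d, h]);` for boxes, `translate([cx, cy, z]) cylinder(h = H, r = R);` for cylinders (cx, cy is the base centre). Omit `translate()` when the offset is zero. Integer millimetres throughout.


translate([431, 365, 0]) cylinder(h = 22, r = 175);


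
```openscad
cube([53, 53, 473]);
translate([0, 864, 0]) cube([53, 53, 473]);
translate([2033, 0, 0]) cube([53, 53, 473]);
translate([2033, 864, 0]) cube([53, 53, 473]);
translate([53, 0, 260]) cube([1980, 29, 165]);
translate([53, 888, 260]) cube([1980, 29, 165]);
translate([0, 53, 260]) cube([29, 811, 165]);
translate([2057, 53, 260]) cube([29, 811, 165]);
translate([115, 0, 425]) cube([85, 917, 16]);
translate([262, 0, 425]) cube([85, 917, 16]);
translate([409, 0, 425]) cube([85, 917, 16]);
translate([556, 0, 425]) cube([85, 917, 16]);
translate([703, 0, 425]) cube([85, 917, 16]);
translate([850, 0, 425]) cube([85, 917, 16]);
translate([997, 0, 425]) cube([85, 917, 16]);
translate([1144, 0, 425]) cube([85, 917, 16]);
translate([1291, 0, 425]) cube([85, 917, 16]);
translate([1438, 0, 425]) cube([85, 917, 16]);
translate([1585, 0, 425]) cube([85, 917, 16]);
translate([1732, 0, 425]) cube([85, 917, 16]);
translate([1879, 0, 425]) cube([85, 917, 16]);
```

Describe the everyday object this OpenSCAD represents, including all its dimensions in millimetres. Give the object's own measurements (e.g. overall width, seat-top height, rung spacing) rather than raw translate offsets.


A bed frame 2086 mm long (x) by 917 mm wide (y). Four 53×53 mm corner posts, 473 mm tall, at the corners of the footprint. Four rails of 29 mm thickness and 165 mm height run between adjacent posts with their undersides at z = 260 mm, their outer faces flush with the outside of the frame (the two x-running rails run between the posts' inner faces; the two y-running rails run between the posts' inner faces). 13 slats, each 85 mm wide (x) and 16 mm thick, lie across the top of the two x-running rails, running the full 917 mm width of the frame in y; along x they sit between the end posts with a 62 mm gap after the −x posts and between neighbouring slats, leaving 69 mm before the +x posts.


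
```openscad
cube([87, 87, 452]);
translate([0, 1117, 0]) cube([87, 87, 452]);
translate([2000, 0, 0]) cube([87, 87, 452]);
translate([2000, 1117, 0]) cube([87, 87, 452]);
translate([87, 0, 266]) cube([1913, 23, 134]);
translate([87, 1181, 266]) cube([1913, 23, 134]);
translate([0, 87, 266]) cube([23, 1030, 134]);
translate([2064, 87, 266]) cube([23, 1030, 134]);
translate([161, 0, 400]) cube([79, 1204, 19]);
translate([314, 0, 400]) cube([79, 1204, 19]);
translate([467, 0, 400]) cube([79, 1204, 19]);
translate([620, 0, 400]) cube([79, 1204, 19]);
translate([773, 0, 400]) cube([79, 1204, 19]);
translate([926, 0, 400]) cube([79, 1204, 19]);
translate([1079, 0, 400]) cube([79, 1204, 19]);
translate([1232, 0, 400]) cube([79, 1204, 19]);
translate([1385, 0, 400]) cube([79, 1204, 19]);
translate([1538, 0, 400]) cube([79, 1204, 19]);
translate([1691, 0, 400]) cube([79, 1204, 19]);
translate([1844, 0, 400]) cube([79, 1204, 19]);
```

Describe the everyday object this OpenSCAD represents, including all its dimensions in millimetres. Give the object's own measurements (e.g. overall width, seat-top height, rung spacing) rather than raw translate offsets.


A bed frame 2087 mm long (x) by 1204 mm wide (y). Four 87×87 mm corner posts, 452 mm tall, at the corners of the footprint. Four rails of 23 mm thickness and 134 mm height run between adjacent posts with their undersides at z = 266 mm, their outer faces flush with the outside of the frame (the two x-running rails run between the posts' inner faces; the two y-running rails run between the posts' inner faces). 12 slats, each 79 mm wide (x) and 19 mm thick, lie across the top of the two x-running rails, running the full 1204 mm width of the frame in y; along x they sit between the end posts with a 74 mm gap after the −x posts and between neighbouring slats, leaving 77 mm before the +x posts.


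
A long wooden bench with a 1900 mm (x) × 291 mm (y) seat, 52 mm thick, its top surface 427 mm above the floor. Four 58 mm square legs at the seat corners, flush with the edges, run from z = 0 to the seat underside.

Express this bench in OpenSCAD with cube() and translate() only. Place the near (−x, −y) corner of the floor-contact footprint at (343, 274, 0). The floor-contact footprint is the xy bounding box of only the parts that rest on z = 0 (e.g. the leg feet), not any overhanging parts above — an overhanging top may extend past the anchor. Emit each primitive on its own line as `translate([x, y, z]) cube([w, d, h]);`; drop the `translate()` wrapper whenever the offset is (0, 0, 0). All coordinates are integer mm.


translate([343, 274, 375]) cube([1900, 291, 52]);
translate([343, 274, 0]) cube([58, 58, 375]);
translate([343, 507, 0]) cube([58, 58, 375]);
translate([2185, 274, 0]) cube([58, 58, 375]);
translate([2185, 507, 0]) cube([58, 58, 375]);


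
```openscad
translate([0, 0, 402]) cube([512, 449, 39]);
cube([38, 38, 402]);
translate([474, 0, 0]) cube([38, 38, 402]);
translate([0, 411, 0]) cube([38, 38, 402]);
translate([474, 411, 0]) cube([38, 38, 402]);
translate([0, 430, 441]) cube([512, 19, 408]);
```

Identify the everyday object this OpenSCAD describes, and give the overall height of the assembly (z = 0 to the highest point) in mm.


A chair. The overall height is 849 mm.

A slab on four corner posts with a tall panel at the back — a chair. The seat slab sits at z = 402 with thickness 39, and the 408 mm backrest starts at the seat top, so the overall height is 402 + 39 + 408 = 849 mm.


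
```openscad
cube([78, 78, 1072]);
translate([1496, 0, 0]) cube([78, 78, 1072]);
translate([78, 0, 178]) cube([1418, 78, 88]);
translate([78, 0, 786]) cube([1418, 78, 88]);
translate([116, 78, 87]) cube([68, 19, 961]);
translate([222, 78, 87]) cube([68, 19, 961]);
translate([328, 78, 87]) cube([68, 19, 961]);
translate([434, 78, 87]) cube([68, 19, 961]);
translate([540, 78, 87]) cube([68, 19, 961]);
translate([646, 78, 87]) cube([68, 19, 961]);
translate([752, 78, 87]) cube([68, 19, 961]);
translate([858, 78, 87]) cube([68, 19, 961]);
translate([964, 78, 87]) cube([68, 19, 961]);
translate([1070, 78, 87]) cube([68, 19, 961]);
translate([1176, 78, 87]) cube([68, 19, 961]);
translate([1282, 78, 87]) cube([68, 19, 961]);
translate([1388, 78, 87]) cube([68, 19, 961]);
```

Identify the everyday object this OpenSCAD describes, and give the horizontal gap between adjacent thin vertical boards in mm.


A fence section. The picket gap is 38 mm.

Two posts, two rails, 13 pickets — a fence section. Span 1418 mm holds 13 pickets of 68 mm with 14 equal gaps: ⌊(1418 − 13·68) / 14⌋ = 38 mm.


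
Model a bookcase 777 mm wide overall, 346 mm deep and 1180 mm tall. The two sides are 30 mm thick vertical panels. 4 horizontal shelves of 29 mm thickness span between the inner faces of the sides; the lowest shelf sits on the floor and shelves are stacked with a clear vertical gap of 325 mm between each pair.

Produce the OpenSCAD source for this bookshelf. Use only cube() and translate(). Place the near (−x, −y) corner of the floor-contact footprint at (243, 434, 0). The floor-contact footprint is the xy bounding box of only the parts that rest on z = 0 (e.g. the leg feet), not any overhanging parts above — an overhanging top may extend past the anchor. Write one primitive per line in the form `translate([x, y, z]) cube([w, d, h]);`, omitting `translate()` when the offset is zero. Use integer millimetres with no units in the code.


translate([243, 434, 0]) cube([30, 346, 1180]);
translate([990, 434, 0]) cube([30, 346, 1180]);
translate([273, 434, 0]) cube([717, 346, 29]);
translate([273, 434, 354]) cube([717, 346, 29]);
translate([273, 434, 708]) cube([717, 346, 29]);
translate([273, 434, 1062]) cube([717, 346, 29]);


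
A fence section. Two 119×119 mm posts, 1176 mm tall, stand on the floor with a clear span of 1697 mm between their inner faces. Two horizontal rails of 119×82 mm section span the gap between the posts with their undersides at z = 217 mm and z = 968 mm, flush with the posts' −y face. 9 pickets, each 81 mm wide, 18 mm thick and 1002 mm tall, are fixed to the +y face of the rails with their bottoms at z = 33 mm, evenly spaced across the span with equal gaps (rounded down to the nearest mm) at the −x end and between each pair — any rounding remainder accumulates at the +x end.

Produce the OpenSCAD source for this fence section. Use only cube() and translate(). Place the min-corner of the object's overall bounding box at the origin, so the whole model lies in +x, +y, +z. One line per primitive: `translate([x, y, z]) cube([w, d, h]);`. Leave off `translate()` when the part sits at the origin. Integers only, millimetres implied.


cube([119, 119, 1176]);
translate([1816, 0, 0]) cube([119, 119, 1176]);
translate([119, 0, 217]) cube([1697, 119, 82]);
translate([119, 0, 968]) cube([1697, 119, 82]);
translate([215, 119, 33]) cube([81, 18, 1002]);
translate([392, 119, 33]) cube([81, 18, 1002]);
translate([569, 119, 33]) cube([81, 18, 1002]);
translate([746, 119, 33]) cube([81, 18, 1002]);
translate([923, 119, 33]) cube([81, 18, 1002]);
translate([1100, 119, 33]) cube([81, 18, 1002]);
translate([1277, 119, 33]) cube([81, 18, 1002]);
translate([1454, 119, 33]) cube([81, 18, 1002]);
translate([1631, 119, 33]) cube([81, 18, 1002]);


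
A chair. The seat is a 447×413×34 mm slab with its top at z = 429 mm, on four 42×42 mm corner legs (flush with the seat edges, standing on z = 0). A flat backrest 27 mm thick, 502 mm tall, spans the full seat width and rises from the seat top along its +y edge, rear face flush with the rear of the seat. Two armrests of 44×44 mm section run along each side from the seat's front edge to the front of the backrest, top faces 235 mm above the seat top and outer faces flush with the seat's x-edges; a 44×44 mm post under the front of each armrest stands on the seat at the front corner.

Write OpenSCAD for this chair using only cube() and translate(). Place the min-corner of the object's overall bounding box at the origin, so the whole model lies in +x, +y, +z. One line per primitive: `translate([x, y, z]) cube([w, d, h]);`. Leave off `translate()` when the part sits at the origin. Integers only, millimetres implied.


translate([0, 0, 395]) cube([447, 413, 34]);
cube([42, 42, 395]);
translate([405, 0, 0]) cube([42, 42, 395]);
translate([0, 371, 0]) cube([42, 42, 395]);
translate([405, 371, 0]) cube([42, 42, 395]);
translate([0, 386, 429]) cube([447, 27, 502]);
translate([0, 0, 620]) cube([44, 386, 44]);
translate([403, 0, 620]) cube([44, 386, 44]);
translate([0, 0, 429]) cube([44, 44, 191]);
translate([403, 0, 429]) cube([44, 44, 191]);


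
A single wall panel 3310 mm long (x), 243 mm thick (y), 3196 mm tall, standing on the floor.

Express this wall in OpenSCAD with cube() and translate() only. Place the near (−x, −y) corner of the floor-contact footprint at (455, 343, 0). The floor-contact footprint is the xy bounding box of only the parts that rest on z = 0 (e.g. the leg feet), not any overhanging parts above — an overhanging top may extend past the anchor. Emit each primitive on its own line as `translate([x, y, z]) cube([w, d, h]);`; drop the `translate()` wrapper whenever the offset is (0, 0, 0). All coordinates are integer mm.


translate([455, 343, 0]) cube([3310, 243, 3196]);


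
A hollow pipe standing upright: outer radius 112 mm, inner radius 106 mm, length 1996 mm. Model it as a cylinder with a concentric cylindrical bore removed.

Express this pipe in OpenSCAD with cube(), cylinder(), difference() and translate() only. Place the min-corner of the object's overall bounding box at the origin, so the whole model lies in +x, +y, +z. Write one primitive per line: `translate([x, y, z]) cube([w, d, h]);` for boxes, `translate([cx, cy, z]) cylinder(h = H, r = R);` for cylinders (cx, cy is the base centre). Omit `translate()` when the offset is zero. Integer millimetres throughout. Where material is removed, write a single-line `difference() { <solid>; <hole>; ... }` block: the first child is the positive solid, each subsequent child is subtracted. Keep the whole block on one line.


difference() { translate([112, 112, 0]) cylinder(h = 1996, r = 112); translate([112, 112, 0]) cylinder(h = 1996, r = 106); }


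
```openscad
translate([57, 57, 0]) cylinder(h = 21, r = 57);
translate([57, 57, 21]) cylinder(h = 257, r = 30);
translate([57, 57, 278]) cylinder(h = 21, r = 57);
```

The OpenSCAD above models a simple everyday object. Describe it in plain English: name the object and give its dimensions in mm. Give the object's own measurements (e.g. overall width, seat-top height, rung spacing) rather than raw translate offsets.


A spool: two coaxial disc flanges of radius 57 mm and thickness 21 mm, joined by a core cylinder of radius 30 mm and height 257 mm. The lower flange rests on z = 0 and the three cylinders share a vertical axis.


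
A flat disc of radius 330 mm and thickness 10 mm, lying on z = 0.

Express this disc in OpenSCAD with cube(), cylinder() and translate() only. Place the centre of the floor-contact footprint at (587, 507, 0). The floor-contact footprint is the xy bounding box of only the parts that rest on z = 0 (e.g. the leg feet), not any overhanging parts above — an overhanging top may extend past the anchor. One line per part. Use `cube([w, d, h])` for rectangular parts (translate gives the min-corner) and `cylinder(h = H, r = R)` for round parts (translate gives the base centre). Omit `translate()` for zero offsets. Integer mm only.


translate([587, 507, 0]) cylinder(h = 10, r = 330);


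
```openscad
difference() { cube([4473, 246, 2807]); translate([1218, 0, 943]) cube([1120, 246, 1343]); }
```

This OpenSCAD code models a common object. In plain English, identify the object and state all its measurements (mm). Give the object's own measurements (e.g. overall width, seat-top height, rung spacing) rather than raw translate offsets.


A wall 4473 mm long (x), 246 mm thick (y), 2807 mm tall, with a rectangular window opening cut through it. The opening is 1120 mm wide and 1343 mm tall; its sill is at z = 943 mm and its near (−x) edge is 1218 mm from the wall's −x end. The opening passes through the full wall thickness.


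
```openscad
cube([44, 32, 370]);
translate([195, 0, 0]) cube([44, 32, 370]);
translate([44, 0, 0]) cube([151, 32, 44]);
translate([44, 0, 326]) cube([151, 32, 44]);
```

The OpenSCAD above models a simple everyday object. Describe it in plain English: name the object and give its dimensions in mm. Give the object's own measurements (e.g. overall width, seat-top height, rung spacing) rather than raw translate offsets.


A rectangular picture frame lying in the x–z plane (depth along y). The opening is 151 mm wide (x) by 282 mm tall (z), surrounded by a border 44 mm wide on all four sides. The frame is 32 mm deep and is made of two full-height vertical stiles with two horizontal rails fitted between them.


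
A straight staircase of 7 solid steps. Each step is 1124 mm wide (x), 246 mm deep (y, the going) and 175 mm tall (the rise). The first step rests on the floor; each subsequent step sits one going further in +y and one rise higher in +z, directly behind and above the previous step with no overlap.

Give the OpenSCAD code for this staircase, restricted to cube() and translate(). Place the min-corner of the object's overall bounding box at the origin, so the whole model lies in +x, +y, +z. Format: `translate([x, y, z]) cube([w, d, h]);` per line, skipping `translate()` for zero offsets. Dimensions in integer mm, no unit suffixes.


cube([1124, 246, 175]);
translate([0, 246, 175]) cube([1124, 246, 175]);
translate([0, 492, 350]) cube([1124, 246, 175]);
translate([0, 738, 525]) cube([1124, 246, 175]);
translate([0, 984, 700]) cube([1124, 246, 175]);
translate([0, 1230, 875]) cube([1124, 246, 175]);
translate([0, 1476, 1050]) cube([1124, 246, 175]);


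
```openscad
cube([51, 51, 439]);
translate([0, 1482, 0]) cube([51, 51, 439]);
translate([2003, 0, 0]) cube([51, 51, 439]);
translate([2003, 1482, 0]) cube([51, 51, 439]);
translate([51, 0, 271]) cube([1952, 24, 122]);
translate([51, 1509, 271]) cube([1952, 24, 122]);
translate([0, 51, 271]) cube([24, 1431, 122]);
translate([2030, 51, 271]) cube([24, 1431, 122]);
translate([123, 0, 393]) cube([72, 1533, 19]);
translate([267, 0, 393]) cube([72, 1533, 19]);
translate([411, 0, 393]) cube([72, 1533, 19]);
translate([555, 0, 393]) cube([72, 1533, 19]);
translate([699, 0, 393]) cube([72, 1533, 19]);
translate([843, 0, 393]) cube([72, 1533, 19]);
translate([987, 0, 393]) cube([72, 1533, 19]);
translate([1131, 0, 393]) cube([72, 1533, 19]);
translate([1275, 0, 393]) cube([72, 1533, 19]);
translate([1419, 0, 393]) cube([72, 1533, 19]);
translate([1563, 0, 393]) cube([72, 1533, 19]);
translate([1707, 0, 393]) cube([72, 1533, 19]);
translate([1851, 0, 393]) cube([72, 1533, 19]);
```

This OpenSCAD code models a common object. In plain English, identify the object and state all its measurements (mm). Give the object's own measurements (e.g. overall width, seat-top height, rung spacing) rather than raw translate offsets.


A bed frame 2054 mm long (x) by 1533 mm wide (y). Four 51×51 mm corner posts, 439 mm tall, at the corners of the footprint. Four rails of 24 mm thickness and 122 mm height run between adjacent posts with their undersides at z = 271 mm, their outer faces flush with the outside of the frame (the two x-running rails run between the posts' inner faces; the two y-running rails run between the posts' inner faces). 13 slats, each 72 mm wide (x) and 19 mm thick, lie across the top of the two x-running rails, running the full 1533 mm width of the frame in y; along x they sit between the end posts with a 72 mm gap after the −x posts and between neighbouring slats, leaving 80 mm before the +x posts.
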